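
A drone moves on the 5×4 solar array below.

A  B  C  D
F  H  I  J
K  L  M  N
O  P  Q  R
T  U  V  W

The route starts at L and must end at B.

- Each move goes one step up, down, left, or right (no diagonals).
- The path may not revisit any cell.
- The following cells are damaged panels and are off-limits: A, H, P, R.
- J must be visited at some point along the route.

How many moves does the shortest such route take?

Any route passes through J somewhere between L and B. Summing Manhattan distances along the two legs (L → J → B) gives a lower bound of 3 + 3 = 6 moves.
A route of 6 moves achieves this: L → M → I → J → D → C → B.
Since 6 matches the lower bound, it is optimal.

6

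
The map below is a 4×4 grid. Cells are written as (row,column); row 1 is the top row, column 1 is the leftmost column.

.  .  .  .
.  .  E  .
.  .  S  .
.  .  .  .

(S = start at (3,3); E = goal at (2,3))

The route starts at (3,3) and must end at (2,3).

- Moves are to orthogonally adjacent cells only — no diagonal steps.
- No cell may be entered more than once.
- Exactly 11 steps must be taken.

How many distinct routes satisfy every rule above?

Need simple routes of exactly 11 moves from (3,3) to (2,3) (Manhattan distance 1, so 5 moves are spent on a detour and 5 undoing it).
Branch systematically from the start, pruning whenever the remaining move budget drops below the Manhattan distance to (2,3) or differs from it in parity. Grouping the completions by first move — via (4,3): 8; via (3,2): 5; via (3,4): 10 (no valid completion starts via (2,3)) — and summing: 8 + 5 + 10 = 23.
That gives 23 routes.

23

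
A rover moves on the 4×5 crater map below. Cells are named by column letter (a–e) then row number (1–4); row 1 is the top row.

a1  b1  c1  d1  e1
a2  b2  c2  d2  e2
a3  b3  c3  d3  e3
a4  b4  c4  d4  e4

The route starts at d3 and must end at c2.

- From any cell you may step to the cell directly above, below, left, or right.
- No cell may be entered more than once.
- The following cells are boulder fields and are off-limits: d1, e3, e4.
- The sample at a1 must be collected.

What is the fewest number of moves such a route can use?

Any route passes through a1 somewhere between d3 and c2. Summing Manhattan distances along the two legs (d3 → a1 → c2) gives a lower bound of 5 + 3 = 8 moves.
A route of 8 moves achieves this: d3 → c3 → b3 → b2 → a2 → a1 → b1 → c1 → c2.
Since 8 matches the lower bound, it is optimal.

8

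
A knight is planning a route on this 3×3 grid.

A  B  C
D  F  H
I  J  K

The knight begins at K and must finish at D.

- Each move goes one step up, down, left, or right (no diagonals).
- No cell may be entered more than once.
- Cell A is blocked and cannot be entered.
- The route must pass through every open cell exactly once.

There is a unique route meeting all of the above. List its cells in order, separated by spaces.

Need to visit all 8 open cells exactly once, starting at K and ending at D.
Cell B has only two open neighbours (F and C), so the path must pass straight through it: one of those is the cell it's entered from and the other is where it exits.
Route from K: 2× up (reaching C), left to B, 2× down (reaching J), left to I, up to D — 7 moves in all.
Check: all 8 open cells covered.

K H C B F J I D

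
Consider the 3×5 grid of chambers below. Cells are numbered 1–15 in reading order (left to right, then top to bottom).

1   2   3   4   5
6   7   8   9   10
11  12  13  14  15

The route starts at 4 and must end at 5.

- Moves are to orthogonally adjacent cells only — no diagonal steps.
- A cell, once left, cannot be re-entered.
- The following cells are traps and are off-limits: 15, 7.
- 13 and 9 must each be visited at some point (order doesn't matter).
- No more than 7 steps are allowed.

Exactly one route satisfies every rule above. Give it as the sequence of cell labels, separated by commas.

4, 3, 8, 13, 14, 9, 10, 5

Any route must reach 13 and 9 and still end at 5 within 7 moves, so the order of the required stops is forced.
Route from 4: left 1 to 3, down 2 to 13, right 1 to 14, up 1 to 9, right 1 to 10, up 1 to 5 — 7 moves in all.
Check: all required cells visited; 7 ≤ 7 moves.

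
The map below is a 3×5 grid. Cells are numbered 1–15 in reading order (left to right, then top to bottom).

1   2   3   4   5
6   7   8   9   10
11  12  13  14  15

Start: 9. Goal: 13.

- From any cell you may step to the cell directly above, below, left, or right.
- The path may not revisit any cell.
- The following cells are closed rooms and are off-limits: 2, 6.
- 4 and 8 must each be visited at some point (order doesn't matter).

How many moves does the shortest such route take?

4

Any route passes through 4 and 8 in some order between 9 and 13. Summing Manhattan distances along each leg and taking the cheapest ordering (9 → 4 → 8 → 13) gives a lower bound of 1 + 2 + 1 = 4 moves.
A route of 4 moves achieves this: 9 → 4 → 3 → 8 → 13.
Since 4 matches the lower bound, it is optimal.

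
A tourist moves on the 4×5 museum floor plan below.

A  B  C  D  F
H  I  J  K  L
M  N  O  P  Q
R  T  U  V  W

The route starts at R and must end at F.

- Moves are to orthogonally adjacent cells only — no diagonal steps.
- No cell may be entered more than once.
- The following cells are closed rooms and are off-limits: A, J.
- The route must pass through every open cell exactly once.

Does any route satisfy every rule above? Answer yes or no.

yes

One route that works: R → M → H → I → B → C → D → K → P → O → N → T → U → V → W → Q → L → F.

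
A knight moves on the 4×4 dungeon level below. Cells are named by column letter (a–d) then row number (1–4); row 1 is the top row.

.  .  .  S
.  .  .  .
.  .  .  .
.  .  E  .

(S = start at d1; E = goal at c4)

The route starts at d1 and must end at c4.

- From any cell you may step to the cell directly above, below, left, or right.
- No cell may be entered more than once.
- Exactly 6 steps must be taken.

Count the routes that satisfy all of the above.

14

Need simple routes of exactly 6 moves from d1 to c4 (Manhattan distance 4, so 1 moves are spent on a detour and 1 undoing it).
Branch systematically from the start, pruning whenever the remaining move budget drops below the Manhattan distance to c4 or differs from it in parity. Grouping the completions by first move — via d2: 5; via c1: 9 — and summing: 5 + 9 = 14.
That gives 14 routes.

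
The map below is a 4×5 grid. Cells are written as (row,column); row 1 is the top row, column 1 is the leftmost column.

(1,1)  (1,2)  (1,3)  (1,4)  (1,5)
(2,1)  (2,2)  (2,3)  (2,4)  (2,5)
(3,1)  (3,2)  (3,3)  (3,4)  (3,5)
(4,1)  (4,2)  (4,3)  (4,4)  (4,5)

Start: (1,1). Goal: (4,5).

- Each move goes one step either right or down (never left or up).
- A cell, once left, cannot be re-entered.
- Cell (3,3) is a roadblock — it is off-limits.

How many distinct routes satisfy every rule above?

A right/down-only route from (1,1) to (4,5) makes exactly 3 down-moves and 4 right-moves in some order.
With no other constraints that would be C(7,3) = 35 routes.
Subtract routes through each blocked cell (inclusion–exclusion for overlaps): − through (3,3): 18 → 17.
That gives 17 routes.

17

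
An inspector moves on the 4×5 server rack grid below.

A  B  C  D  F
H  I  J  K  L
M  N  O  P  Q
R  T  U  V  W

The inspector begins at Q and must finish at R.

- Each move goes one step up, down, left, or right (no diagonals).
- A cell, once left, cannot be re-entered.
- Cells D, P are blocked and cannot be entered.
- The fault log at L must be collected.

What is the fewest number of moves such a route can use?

7

Any route passes through L somewhere between Q and R. Summing Manhattan distances along the two legs (Q → L → R) gives a lower bound of 1 + 6 = 7 moves.
A route of 7 moves achieves this: Q → L → K → J → O → U → T → R.
Since 7 matches the lower bound, it is optimal.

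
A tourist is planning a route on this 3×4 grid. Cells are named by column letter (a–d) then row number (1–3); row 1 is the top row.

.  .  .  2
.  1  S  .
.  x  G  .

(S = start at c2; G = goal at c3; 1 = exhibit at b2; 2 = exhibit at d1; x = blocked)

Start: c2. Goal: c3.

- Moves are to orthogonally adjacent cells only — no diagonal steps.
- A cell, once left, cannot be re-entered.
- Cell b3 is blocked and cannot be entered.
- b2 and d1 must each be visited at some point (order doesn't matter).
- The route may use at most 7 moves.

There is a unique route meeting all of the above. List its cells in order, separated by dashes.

The 7-move cap with required stops at b2, d1 leaves no slack for detours.
Route from c2: left 1 to b2, up 1 to b1, right 2 to d1, down 2 to d3, left 1 to c3 — 7 moves in all.
Check: all required cells visited; 7 ≤ 7 moves.

c2 - b2 - b1 - c1 - d1 - d2 - d3 - c3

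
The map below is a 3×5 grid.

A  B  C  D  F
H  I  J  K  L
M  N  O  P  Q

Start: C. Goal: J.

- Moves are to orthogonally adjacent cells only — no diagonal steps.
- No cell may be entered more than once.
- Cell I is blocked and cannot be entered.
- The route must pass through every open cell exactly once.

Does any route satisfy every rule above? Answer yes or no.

yes

One route that works: C → B → A → H → M → N → O → P → Q → L → F → D → K → J.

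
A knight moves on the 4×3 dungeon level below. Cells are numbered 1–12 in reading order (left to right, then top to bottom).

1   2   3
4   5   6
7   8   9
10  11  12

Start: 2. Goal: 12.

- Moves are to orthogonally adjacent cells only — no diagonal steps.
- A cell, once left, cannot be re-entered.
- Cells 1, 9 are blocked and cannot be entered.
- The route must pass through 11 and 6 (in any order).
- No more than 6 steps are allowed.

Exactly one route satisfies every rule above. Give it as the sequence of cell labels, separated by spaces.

2 3 6 5 8 11 12

The budget equals the shortest possible length, so every move has to be on a shortest route through the required cells.
Route from 2: right 1 to 3, down 1 to 6, left 1 to 5, down 2 to 11, right 1 to 12 — 6 moves in all.
Check: all required cells visited; 6 ≤ 6 moves.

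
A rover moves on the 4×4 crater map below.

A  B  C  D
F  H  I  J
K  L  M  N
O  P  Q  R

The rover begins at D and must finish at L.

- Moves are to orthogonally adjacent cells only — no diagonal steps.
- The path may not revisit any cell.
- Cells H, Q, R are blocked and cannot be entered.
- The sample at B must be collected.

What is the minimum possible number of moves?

Any route passes through B somewhere between D and L. Summing Manhattan distances along the two legs (D → B → L) gives a lower bound of 2 + 2 = 4 moves.
That bound ignores the blocked cells. Measuring each leg by the fewest moves that actually steer around them (D→B: 2; B→L: 4) raises the lower bound to 6.
A route of 6 moves exists: D → C → B → A → F → K → L.
Since 6 matches that lower bound, it is optimal.

6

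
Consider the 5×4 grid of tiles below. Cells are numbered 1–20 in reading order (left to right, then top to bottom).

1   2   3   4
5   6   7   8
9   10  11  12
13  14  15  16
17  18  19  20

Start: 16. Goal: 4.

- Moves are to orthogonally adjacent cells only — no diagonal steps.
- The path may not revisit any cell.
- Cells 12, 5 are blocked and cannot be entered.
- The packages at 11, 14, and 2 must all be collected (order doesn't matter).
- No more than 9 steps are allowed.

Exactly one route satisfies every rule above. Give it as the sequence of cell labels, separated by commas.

16, 15, 14, 10, 11, 7, 6, 2, 3, 4

The 9-move cap with required stops at 11, 14, 2 leaves no slack for detours.
Route from 16: 2× left (reaching 14), up to 10, right to 11, up to 7, left to 6, up to 2, 2× right (reaching 4) — 9 moves in all.
Check: all required cells visited; 9 ≤ 9 moves.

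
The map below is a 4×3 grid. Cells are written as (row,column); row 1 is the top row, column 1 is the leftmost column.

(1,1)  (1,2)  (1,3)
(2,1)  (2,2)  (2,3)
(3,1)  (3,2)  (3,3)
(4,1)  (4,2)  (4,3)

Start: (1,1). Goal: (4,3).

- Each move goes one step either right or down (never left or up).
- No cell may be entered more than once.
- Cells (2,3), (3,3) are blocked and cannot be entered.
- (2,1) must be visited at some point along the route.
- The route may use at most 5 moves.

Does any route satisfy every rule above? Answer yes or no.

yes

One route that works: (1,1) → (2,1) → (3,1) → (4,1) → (4,2) → (4,3).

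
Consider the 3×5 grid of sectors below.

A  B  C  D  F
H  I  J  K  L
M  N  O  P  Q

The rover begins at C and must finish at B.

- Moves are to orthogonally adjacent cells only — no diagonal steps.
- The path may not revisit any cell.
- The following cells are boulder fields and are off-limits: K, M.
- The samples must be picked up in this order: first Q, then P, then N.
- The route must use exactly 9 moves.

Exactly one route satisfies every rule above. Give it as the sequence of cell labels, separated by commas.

The waypoints must appear in the order Q, P, N, with no cell reused.
Route from C: 2× right (reaching F), 2× down (reaching Q), 3× left (reaching N), 2× up (reaching B) — 9 moves in all.
Check: order respected (Q at step 4, P at step 5, N at step 7); 9 moves as required.

C, D, F, L, Q, P, O, N, I, B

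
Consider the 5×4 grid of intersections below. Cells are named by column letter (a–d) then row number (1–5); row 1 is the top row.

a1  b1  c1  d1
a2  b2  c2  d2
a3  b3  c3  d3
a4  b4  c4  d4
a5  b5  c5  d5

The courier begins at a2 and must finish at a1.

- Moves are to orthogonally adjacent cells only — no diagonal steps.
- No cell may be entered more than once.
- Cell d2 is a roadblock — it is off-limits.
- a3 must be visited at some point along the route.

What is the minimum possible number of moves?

Any route passes through a3 somewhere between a2 and a1. Summing Manhattan distances along the two legs (a2 → a3 → a1) gives a lower bound of 1 + 2 = 3 moves.
The shortest route satisfying every rule uses 5 moves: a2 → a3 → b3 → b2 → b1 → a1.
The bound of 3 isn't tight here; checking systematically, no route of length 3 through 4 satisfies every constraint, so 5 is the minimum.

5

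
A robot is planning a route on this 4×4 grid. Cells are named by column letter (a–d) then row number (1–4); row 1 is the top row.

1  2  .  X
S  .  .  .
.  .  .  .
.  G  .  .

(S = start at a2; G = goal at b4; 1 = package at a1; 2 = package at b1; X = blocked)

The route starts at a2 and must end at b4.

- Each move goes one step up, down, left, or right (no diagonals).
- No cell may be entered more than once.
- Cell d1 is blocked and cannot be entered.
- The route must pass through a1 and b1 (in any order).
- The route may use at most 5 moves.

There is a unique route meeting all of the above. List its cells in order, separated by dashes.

The budget equals the shortest possible length, so every move has to be on a shortest route through the required cells.
Route from a2: up to a1, right to b1, 3× down (reaching b4) — 5 moves in all.
Check: all required cells visited; 5 ≤ 5 moves.

a2 - a1 - b1 - b2 - b3 - b4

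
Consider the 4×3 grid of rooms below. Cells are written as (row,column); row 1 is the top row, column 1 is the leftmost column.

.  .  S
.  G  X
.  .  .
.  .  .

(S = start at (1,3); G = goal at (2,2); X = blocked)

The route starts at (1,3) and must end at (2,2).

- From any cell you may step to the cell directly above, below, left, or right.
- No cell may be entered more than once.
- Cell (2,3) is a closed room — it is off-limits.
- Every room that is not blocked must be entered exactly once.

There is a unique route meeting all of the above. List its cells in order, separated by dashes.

(1,3) - (1,2) - (1,1) - (2,1) - (3,1) - (4,1) - (4,2) - (4,3) - (3,3) - (3,2) - (2,2)

Need to visit all 11 open cells exactly once, starting at (1,3) and ending at (2,2).
Cell (3,3) has only two open neighbours ((4,3) and (3,2)), so the path must pass straight through it: one of those is the cell it's entered from and the other is where it exits.
Route from (1,3): 2× left (reaching (1,1)), 3× down (reaching (4,1)), 2× right (reaching (4,3)), up to (3,3), left to (3,2), up to (2,2) — 10 moves in all.
Check: all 11 open cells covered.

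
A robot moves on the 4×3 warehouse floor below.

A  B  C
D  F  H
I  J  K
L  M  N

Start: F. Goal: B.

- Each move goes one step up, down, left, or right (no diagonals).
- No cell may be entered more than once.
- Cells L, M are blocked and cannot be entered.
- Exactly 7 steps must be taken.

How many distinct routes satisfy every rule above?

Need simple routes of exactly 7 moves from F to B (Manhattan distance 1, so 3 moves are spent on a detour and 3 undoing it).
Enumerating: F D I J K H C B | F H K J I D A B.
That gives 2 routes.

2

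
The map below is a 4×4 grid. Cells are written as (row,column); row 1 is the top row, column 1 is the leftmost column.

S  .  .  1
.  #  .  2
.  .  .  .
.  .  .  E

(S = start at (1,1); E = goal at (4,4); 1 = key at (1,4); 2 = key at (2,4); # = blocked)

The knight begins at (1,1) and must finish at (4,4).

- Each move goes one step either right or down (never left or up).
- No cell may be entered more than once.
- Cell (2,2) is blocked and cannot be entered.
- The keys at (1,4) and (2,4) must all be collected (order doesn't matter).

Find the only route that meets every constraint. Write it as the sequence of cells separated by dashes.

(1,1) - (1,2) - (1,3) - (1,4) - (2,4) - (3,4) - (4,4)

Moves only go right or down, so the column and row indices never decrease.
Route from (1,1): right 3 to (1,4), down 3 to (4,4) — 6 moves in all.
Check: all required cells visited.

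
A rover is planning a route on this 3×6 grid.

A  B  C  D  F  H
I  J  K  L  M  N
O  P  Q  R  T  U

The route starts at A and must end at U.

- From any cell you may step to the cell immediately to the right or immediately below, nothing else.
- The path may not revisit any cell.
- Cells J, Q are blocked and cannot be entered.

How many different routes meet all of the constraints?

9

A right/down-only route from A to U makes exactly 2 down-moves and 5 right-moves in some order.
With no other constraints that would be C(7,2) = 21 routes.
Subtract routes through each blocked cell (inclusion–exclusion for overlaps): − through J: 10 − through Q: 6 + through J&Q: 4 → 9.
That gives 9 routes.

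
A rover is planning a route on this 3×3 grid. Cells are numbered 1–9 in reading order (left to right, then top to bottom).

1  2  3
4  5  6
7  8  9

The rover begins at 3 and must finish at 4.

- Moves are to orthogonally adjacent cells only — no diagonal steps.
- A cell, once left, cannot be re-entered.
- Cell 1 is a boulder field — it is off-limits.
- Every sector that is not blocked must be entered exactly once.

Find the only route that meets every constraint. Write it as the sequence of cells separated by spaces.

Need to visit all 8 open cells exactly once, starting at 3 and ending at 4.
Cell 2 has only two open neighbours (5 and 3), so the path must pass straight through it: one of those is the cell it's entered from and the other is where it exits.
Route from 3: left 1 to 2, down 1 to 5, right 1 to 6, down 1 to 9, left 2 to 7, up 1 to 4 — 7 moves in all.
Check: all 8 open cells covered.

3 2 5 6 9 8 7 4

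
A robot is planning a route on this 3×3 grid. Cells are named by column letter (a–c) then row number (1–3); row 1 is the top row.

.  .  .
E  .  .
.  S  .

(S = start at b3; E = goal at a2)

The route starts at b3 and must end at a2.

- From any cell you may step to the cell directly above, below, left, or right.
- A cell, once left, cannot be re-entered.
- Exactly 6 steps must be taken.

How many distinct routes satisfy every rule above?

4

Need simple routes of exactly 6 moves from b3 to a2 (Manhattan distance 2, so 2 moves are spent on a detour and 2 undoing it).
Enumerating: b3 b2 c2 c1 b1 a1 a2 | b3 c3 c2 c1 b1 b2 a2 | b3 c3 c2 c1 b1 a1 a2 | b3 c3 c2 b2 b1 a1 a2.
That gives 4 routes.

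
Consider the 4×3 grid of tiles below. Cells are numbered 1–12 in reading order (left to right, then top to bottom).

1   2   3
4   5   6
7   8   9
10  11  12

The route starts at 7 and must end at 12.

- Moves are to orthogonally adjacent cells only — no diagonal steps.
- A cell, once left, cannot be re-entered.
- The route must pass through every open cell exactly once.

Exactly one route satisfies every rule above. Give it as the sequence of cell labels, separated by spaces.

7 10 11 8 5 4 1 2 3 6 9 12

Need to visit all 12 open cells exactly once, starting at 7 and ending at 12.
Cell 1 has only two open neighbours (4 and 2), so the path must pass straight through it: one of those is the cell it's entered from and the other is where it exits.
Route from 7: down 1 to 10, right 1 to 11, up 2 to 5, left 1 to 4, up 1 to 1, right 2 to 3, down 3 to 12 — 11 moves in all.
Check: all 12 open cells covered.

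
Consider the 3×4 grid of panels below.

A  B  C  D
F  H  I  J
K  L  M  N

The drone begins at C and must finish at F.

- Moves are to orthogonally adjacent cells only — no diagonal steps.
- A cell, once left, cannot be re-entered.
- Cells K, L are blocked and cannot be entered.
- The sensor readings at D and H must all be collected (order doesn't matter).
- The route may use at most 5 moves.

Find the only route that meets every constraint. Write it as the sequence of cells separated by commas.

C, D, J, I, H, F

The 5-move cap with required stops at D, H leaves no slack for detours.
Route from C: right to D, down to J, 3× left (reaching F) — 5 moves in all.
Check: all required cells visited; 5 ≤ 5 moves.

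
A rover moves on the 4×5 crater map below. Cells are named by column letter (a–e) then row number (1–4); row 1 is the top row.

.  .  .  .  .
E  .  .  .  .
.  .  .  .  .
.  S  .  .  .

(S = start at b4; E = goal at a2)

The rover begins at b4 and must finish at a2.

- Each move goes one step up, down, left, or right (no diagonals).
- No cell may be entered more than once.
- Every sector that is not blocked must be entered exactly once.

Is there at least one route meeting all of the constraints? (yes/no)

One route that works: b4 → a4 → a3 → b3 → b2 → c2 → c3 → c4 → d4 → e4 → e3 → d3 → d2 → e2 → e1 → d1 → c1 → b1 → a1 → a2.

yes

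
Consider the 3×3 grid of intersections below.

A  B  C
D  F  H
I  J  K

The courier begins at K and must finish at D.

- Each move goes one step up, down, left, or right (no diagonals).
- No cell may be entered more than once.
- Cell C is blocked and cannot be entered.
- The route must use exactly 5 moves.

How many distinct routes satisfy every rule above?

Need simple routes of exactly 5 moves from K to D (Manhattan distance 3, so 1 moves are spent on a detour and 1 undoing it).
Enumerating: K H F B A D | K H F J I D | K J F B A D.
That gives 3 routes.

3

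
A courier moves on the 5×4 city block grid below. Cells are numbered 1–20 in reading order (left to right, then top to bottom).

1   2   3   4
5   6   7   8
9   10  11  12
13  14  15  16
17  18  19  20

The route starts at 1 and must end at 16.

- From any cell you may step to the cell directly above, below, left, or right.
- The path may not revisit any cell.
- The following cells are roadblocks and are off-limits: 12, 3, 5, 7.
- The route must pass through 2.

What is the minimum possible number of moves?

6

Any route passes through 2 somewhere between 1 and 16. Summing Manhattan distances along the two legs (1 → 2 → 16) gives a lower bound of 1 + 5 = 6 moves.
A route of 6 moves achieves this: 1 → 2 → 6 → 10 → 14 → 15 → 16.
Since 6 matches the lower bound, it is optimal.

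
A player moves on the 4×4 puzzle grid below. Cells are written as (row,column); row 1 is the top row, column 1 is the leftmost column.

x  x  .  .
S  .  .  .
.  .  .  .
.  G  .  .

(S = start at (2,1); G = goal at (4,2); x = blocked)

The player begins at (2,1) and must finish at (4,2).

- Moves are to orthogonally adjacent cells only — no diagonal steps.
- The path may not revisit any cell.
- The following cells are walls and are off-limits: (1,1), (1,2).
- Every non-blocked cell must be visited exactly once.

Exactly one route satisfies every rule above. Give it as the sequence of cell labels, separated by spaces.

Need to visit all 14 open cells exactly once, starting at (2,1) and ending at (4,2).
Route from (2,1): 2× right (reaching (2,3)), up to (1,3), right to (1,4), 3× down (reaching (4,4)), left to (4,3), up to (3,3), 2× left (reaching (3,1)), down to (4,1), right to (4,2) — 13 moves in all.
Check: all 14 open cells covered.

(2,1) (2,2) (2,3) (1,3) (1,4) (2,4) (3,4) (4,4) (4,3) (3,3) (3,2) (3,1) (4,1) (4,2)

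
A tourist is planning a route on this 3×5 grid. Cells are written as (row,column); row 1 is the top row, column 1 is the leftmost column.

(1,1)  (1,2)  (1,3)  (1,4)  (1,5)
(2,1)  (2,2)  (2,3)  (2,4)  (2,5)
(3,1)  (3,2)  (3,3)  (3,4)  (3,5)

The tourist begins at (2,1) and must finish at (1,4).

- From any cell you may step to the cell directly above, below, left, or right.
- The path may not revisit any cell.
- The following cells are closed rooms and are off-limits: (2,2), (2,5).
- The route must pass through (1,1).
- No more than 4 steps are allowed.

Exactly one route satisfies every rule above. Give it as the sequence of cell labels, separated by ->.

(2,1) -> (1,1) -> (1,2) -> (1,3) -> (1,4)

The budget equals the shortest possible length, so every move has to be on a shortest route through the required cells.
Route from (2,1): up 1 to (1,1), right 3 to (1,4) — 4 moves in all.
Check: all required cells visited; 4 ≤ 4 moves.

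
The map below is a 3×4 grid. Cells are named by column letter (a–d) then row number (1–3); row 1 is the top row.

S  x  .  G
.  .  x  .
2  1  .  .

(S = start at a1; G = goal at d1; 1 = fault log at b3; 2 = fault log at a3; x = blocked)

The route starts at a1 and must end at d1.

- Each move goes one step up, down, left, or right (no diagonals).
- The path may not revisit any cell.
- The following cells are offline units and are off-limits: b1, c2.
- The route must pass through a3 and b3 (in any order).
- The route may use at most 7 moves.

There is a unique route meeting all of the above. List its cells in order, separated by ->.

a1 -> a2 -> a3 -> b3 -> c3 -> d3 -> d2 -> d1

The budget equals the shortest possible length, so every move has to be on a shortest route through the required cells.
Route from a1: down 2 to a3, right 3 to d3, up 2 to d1 — 7 moves in all.
Check: all required cells visited; 7 ≤ 7 moves.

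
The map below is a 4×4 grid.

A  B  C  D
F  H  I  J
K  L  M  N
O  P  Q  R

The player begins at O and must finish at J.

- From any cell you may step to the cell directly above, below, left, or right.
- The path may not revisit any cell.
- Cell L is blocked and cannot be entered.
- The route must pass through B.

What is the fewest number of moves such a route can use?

7

Any route passes through B somewhere between O and J. Summing Manhattan distances along the two legs (O → B → J) gives a lower bound of 4 + 3 = 7 moves.
A route of 7 moves achieves this: O → K → F → A → B → H → I → J.
Since 7 matches the lower bound, it is optimal.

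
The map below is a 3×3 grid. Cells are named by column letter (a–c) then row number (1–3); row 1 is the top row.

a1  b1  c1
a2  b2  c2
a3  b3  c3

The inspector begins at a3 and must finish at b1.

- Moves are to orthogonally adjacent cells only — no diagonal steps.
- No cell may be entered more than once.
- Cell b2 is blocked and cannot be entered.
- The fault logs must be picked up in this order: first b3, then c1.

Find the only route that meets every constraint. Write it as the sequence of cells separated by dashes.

The waypoints must appear in the order b3, c1, with no cell reused.
Route from a3: right 2 to c3, up 2 to c1, left 1 to b1 — 5 moves in all.
Check: order respected (b3 at step 1, c1 at step 4).

a3 - b3 - c3 - c2 - c1 - b1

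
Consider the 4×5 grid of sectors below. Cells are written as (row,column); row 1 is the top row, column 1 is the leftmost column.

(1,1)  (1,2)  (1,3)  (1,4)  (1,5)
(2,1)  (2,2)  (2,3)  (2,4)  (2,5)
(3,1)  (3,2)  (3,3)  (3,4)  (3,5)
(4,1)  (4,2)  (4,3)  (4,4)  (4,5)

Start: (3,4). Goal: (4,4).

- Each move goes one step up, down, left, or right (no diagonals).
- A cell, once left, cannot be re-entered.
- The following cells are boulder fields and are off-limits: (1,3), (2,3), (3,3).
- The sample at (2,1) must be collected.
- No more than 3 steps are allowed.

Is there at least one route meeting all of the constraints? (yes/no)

no

Every way from (3,4) to (2,1) runs through (4,4) — but (4,4) is where the route must end, so it would be entered once on the way to (2,1) and again at the finish.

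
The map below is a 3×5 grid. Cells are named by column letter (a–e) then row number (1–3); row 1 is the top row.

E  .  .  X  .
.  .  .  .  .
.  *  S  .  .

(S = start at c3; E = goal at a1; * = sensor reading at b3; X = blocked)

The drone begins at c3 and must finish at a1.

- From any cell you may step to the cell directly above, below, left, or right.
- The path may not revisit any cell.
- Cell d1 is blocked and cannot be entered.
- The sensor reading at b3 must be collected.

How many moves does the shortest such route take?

4

Any route passes through b3 somewhere between c3 and a1. Summing Manhattan distances along the two legs (c3 → b3 → a1) gives a lower bound of 1 + 3 = 4 moves.
A route of 4 moves achieves this: c3 → b3 → b2 → b1 → a1.
Since 4 matches the lower bound, it is optimal.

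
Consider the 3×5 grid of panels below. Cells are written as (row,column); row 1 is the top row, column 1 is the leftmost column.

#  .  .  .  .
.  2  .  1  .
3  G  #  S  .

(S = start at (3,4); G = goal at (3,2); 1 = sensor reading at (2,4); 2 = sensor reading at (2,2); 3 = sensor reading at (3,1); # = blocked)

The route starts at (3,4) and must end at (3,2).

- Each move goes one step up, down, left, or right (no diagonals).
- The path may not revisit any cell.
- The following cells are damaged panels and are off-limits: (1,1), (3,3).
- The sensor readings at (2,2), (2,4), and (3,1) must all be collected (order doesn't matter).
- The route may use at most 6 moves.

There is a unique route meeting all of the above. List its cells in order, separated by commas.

(3,4), (2,4), (2,3), (2,2), (2,1), (3,1), (3,2)

Any route must reach (2,2), (2,4), and (3,1) and still end at (3,2) within 6 moves, so the order of the required stops is forced.
Route from (3,4): up to (2,4), 3× left (reaching (2,1)), down to (3,1), right to (3,2) — 6 moves in all.
Check: all required cells visited; 6 ≤ 6 moves.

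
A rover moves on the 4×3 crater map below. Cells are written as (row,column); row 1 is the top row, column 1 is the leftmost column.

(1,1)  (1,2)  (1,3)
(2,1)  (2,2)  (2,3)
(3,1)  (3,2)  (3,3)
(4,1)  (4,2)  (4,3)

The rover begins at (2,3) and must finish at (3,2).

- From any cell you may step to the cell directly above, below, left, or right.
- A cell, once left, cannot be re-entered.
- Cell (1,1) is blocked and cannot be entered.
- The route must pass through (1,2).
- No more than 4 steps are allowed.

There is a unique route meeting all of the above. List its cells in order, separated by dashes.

The budget equals the shortest possible length, so every move has to be on a shortest route through the required cells.
Route from (2,3): up 1 to (1,3), left 1 to (1,2), down 2 to (3,2) — 4 moves in all.
Check: all required cells visited; 4 ≤ 4 moves.

(2,3) - (1,3) - (1,2) - (2,2) - (3,2)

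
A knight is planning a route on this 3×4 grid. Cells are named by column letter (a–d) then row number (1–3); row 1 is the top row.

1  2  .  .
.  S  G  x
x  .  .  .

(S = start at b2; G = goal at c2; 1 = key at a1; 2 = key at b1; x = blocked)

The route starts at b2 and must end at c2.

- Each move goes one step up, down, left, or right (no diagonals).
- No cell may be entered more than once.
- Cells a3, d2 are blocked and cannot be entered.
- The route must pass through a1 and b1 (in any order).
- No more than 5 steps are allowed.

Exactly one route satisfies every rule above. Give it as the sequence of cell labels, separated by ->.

The budget equals the shortest possible length, so every move has to be on a shortest route through the required cells.
Route from b2: left 1 to a2, up 1 to a1, right 2 to c1, down 1 to c2 — 5 moves in all.
Check: all required cells visited; 5 ≤ 5 moves.

b2 -> a2 -> a1 -> b1 -> c1 -> c2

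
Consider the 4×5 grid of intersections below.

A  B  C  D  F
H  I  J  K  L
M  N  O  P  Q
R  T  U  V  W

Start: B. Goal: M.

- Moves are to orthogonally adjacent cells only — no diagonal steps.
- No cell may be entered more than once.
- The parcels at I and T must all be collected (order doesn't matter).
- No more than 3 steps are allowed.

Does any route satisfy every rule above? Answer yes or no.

Even ignoring the no-revisit rule, getting from B to M, taking the cheapest ordering B → I → T → M needs at least 1 + 2 + 2 = 5 moves (Manhattan distance per leg), which exceeds the 3-move limit.

no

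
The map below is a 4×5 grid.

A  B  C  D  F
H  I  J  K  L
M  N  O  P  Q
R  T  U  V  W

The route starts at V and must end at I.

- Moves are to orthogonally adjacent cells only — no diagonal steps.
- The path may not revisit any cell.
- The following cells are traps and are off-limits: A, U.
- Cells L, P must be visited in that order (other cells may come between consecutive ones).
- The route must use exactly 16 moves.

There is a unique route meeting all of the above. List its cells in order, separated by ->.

V -> W -> Q -> L -> F -> D -> C -> J -> K -> P -> O -> N -> T -> R -> M -> H -> I

The waypoints must appear in the order L, P, with no cell reused.
Route from V: right 1 to W, up 3 to F, left 2 to C, down 1 to J, right 1 to K, down 1 to P, left 2 to N, down 1 to T, left 1 to R, up 2 to H, right 1 to I — 16 moves in all.
Check: order respected (L at step 3, P at step 9); 16 moves as required.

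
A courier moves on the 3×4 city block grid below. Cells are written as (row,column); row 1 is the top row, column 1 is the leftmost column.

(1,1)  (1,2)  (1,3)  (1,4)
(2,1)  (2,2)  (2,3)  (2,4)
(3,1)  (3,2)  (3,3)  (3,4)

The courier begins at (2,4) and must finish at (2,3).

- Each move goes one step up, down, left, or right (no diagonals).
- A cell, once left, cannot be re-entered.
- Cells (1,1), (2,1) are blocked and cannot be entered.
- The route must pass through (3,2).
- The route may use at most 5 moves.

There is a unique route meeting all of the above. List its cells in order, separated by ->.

(2,4) -> (3,4) -> (3,3) -> (3,2) -> (2,2) -> (2,3)

The budget equals the shortest possible length, so every move has to be on a shortest route through the required cells.
Route from (2,4): down 1 to (3,4), left 2 to (3,2), up 1 to (2,2), right 1 to (2,3) — 5 moves in all.
Check: all required cells visited; 5 ≤ 5 moves.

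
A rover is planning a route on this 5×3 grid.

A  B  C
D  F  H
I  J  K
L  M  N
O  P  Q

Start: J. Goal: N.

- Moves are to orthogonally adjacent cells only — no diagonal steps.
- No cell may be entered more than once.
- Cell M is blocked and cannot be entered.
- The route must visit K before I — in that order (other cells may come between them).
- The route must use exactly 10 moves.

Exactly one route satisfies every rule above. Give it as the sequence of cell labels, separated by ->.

The waypoints must appear in the order K, I, with no cell reused.
Route from J: right 1 to K, up 1 to H, left 2 to D, down 3 to O, right 2 to Q, up 1 to N — 10 moves in all.
Check: order respected (K at step 1, I at step 5); 10 moves as required.

J -> K -> H -> F -> D -> I -> L -> O -> P -> Q -> N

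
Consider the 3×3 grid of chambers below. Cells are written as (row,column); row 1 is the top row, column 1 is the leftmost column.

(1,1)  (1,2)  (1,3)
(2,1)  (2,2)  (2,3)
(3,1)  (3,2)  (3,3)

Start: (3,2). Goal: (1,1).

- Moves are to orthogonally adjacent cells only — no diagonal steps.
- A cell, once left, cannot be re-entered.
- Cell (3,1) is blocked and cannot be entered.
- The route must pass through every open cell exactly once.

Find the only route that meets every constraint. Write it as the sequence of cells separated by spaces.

Need to visit all 8 open cells exactly once, starting at (3,2) and ending at (1,1).
Cell (1,3) has only two open neighbours ((2,3) and (1,2)), so the path must pass straight through it: one of those is the cell it's entered from and the other is where it exits.
Route from (3,2): right 1 to (3,3), up 2 to (1,3), left 1 to (1,2), down 1 to (2,2), left 1 to (2,1), up 1 to (1,1) — 7 moves in all.
Check: all 8 open cells covered.

(3,2) (3,3) (2,3) (1,3) (1,2) (2,2) (2,1) (1,1)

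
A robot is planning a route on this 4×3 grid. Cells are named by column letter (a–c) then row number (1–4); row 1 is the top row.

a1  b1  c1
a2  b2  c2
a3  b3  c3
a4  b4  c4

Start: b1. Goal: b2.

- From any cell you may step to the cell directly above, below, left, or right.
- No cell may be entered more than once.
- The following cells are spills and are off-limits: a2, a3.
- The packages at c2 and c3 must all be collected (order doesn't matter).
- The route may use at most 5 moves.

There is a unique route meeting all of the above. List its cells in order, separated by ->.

b1 -> c1 -> c2 -> c3 -> b3 -> b2

The 5-move cap with required stops at c2, c3 leaves no slack for detours.
Route from b1: right to c1, 2× down (reaching c3), left to b3, up to b2 — 5 moves in all.
Check: all required cells visited; 5 ≤ 5 moves.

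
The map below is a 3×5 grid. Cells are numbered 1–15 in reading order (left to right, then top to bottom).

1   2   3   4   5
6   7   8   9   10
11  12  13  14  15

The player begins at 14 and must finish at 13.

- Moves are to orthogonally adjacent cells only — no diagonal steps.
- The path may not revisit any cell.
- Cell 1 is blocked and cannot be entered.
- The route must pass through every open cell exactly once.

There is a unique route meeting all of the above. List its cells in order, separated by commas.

Need to visit all 14 open cells exactly once, starting at 14 and ending at 13.
Cell 5 has only two open neighbours (10 and 4), so the path must pass straight through it: one of those is the cell it's entered from and the other is where it exits.
Route from 14: right 1 to 15, up 2 to 5, left 1 to 4, down 1 to 9, left 1 to 8, up 1 to 3, left 1 to 2, down 1 to 7, left 1 to 6, down 1 to 11, right 2 to 13 — 13 moves in all.
Check: all 14 open cells covered.

14, 15, 10, 5, 4, 9, 8, 3, 2, 7, 6, 11, 12, 13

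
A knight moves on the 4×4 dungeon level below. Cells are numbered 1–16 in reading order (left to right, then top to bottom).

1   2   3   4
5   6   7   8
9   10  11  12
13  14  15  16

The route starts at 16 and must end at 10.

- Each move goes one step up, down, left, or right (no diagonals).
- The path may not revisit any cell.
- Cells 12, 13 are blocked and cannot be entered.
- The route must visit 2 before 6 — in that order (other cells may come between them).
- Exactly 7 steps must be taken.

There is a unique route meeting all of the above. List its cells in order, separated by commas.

16, 15, 11, 7, 3, 2, 6, 10

The waypoints must appear in the order 2, 6, with no cell reused.
Route from 16: left to 15, 3× up (reaching 3), left to 2, 2× down (reaching 10) — 7 moves in all.
Check: order respected (2 at step 5, 6 at step 6); 7 moves as required.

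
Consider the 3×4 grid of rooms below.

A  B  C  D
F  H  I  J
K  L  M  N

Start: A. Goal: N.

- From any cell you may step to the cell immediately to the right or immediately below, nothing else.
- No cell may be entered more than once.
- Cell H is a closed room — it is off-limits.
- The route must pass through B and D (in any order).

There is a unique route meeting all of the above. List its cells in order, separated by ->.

A -> B -> C -> D -> J -> N

Moves only go right or down, so the column and row indices never decrease.
Route from A: 3× right (reaching D), 2× down (reaching N) — 5 moves in all.
Check: all required cells visited.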